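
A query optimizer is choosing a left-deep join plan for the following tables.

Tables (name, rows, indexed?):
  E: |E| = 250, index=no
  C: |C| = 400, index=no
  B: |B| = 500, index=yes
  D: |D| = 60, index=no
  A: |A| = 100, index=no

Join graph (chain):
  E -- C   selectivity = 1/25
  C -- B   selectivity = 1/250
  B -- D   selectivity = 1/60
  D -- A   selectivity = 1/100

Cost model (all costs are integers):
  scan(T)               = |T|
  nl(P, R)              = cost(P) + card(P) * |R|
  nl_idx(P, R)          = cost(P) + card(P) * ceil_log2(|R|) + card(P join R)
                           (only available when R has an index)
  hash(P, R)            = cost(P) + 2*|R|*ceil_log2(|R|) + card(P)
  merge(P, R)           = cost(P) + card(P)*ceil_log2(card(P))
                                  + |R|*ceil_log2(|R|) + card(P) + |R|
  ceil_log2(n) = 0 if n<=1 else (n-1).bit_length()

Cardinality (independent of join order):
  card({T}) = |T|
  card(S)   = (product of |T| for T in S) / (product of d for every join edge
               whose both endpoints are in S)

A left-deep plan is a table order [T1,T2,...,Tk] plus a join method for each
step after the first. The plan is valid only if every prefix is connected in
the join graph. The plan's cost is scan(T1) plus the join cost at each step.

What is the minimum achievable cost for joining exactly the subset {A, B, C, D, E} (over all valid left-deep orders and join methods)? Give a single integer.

13320

Selinger DP over subsets of {A,B,C,D,E}:
  {E}: scan cost=250, card=250
  {C}: scan cost=400, card=400
  {B}: scan cost=500, card=500
  {D}: scan cost=60, card=60
  {A}: scan cost=100, card=100
  {CE}: card=4000; try (E,hash)→4800, (C,merge)→6500, (E,merge)→6650, (C,hash)→7700, (C,nl)→100250, (E,nl)→100400; best=4800 via (E,hash)
  {BC}: card=800; try (B,nl_idx)→4800, (C,hash)→8200, (B,merge)→9400, (C,merge)→9500, (B,hash)→9800, (B,nl)→200400 …(+1); best=4800 via (B,nl_idx)
  {BD}: card=500; try (B,nl_idx)→1100, (D,hash)→1720, (B,merge)→5480, (D,merge)→5920, (B,hash)→9120, (B,nl)→30060 …(+1); best=1100 via (B,nl_idx)
  {AD}: card=60; try (D,hash)→920, (A,merge)→1280, (D,merge)→1320, (A,hash)→1520, (A,nl)→6060, (D,nl)→6100; best=920 via (D,hash)
  {BCE}: card=8000; try (E,hash)→9600, (E,merge)→15850, (B,hash)→17800, (B,nl_idx)→48800, (B,merge)→61800, (E,nl)→204800 …(+1); best=9600 via (E,hash)
  {BCD}: card=800; try (D,hash)→6320, (C,hash)→8800, (C,merge)→10100, (D,merge)→14020, (D,nl)→52800, (C,nl)→201100; best=6320 via (D,hash)
  {ABD}: card=500; try (B,nl_idx)→1960, (A,hash)→3000, (B,merge)→6340, (A,merge)→6900, (B,hash)→9980, (B,nl)→30920 …(+1); best=1960 via (B,nl_idx)
  {BCDE}: card=8000; try (E,hash)→11120, (E,merge)→17370, (D,hash)→18320, (D,merge)→122020, (E,nl)→206320, (D,nl)→489600; best=11120 via (E,hash)
  {ABCD}: card=800; try (A,hash)→8520, (C,hash)→9660, (C,merge)→10960, (A,merge)→15920, (A,nl)→86320, (C,nl)→201960; best=8520 via (A,hash)
  {ABCDE}: card=8000; try (E,hash)→13320, (E,merge)→19570, (A,hash)→20520, (A,merge)→123920, (E,nl)→208520, (A,nl)→811120; best=13320 via (E,hash)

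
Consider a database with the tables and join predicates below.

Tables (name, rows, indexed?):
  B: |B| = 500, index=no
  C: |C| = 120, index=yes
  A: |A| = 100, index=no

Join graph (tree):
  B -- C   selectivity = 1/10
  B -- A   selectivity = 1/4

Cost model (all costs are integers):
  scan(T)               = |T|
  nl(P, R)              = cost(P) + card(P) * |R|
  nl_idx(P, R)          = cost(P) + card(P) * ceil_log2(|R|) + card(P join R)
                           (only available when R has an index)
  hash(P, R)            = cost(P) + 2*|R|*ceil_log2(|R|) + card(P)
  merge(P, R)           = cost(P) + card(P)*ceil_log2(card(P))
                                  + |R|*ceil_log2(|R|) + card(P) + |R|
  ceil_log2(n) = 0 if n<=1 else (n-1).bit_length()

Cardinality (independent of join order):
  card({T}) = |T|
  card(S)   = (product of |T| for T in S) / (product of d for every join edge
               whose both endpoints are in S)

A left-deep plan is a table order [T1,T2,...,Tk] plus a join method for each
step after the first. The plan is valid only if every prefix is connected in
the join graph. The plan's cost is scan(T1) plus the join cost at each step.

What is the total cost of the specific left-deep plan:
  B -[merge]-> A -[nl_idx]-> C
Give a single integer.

243800

step 1: scan B: cost=500, card=500
step 2: join A via merge
    card(P join A) = 500*100/(4) = 12500
    cost = 500 + 500*9 + 100*7 + 500 + 100 = 6300
step 3: join C via nl_idx
    card(P join C) = 12500*120/(10) = 150000
    cost = 6300 + 12500*7 + 150000 = 243800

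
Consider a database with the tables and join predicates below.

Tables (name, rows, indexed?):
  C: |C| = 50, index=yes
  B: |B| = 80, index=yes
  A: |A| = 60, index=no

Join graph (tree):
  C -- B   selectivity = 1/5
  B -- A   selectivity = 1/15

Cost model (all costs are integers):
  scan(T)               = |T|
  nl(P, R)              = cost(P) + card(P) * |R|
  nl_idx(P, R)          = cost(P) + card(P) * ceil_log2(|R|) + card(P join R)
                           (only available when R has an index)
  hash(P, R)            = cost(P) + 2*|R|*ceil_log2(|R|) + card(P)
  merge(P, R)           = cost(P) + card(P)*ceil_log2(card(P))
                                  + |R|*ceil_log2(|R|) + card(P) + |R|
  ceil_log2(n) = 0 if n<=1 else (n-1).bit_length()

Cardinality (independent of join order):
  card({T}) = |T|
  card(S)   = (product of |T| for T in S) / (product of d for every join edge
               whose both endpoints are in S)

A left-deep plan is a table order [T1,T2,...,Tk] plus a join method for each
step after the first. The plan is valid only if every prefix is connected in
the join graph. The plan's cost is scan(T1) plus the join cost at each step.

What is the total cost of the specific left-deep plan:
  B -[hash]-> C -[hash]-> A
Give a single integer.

2280

step 1: scan B: cost=80, card=80
step 2: join C via hash
    card(P join C) = 80*50/(5) = 800
    cost = 80 + 2*50*6 + 80 = 760
step 3: join A via hash
    card(P join A) = 800*60/(15) = 3200
    cost = 760 + 2*60*6 + 800 = 2280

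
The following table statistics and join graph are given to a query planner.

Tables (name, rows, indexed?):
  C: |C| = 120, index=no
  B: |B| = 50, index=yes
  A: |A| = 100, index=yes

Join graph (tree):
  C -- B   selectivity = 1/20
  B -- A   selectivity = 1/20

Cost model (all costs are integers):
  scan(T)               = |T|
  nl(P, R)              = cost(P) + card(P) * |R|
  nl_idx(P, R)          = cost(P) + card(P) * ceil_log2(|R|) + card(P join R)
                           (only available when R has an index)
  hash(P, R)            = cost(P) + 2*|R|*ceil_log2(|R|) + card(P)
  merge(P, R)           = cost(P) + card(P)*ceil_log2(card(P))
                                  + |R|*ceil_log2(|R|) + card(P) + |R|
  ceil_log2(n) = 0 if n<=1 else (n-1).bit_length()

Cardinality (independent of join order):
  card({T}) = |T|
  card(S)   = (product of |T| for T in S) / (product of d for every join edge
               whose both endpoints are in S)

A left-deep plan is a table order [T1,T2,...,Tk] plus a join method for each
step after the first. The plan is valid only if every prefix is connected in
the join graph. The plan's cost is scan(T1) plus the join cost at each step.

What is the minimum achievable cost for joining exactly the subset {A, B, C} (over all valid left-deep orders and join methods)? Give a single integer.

Selinger DP over subsets of {A,B,C}:
  {C}: scan cost=120, card=120
  {B}: scan cost=50, card=50
  {A}: scan cost=100, card=100
  {BC}: card=300; try (B,hash)→840, (B,nl_idx)→1140, (C,merge)→1360, (B,merge)→1430, (C,hash)→1780, (C,nl)→6050 …(+1); best=840 via (B,hash)
  {AB}: card=250; try (A,nl_idx)→650, (B,hash)→800, (B,nl_idx)→950, (A,merge)→1200, (B,merge)→1250, (A,hash)→1500 …(+2); best=650 via (A,nl_idx)
  {ABC}: card=1500; try (A,hash)→2540, (C,hash)→2580, (C,merge)→3860, (A,nl_idx)→4440, (A,merge)→4640, (C,nl)→30650 …(+1); best=2540 via (A,hash)

2540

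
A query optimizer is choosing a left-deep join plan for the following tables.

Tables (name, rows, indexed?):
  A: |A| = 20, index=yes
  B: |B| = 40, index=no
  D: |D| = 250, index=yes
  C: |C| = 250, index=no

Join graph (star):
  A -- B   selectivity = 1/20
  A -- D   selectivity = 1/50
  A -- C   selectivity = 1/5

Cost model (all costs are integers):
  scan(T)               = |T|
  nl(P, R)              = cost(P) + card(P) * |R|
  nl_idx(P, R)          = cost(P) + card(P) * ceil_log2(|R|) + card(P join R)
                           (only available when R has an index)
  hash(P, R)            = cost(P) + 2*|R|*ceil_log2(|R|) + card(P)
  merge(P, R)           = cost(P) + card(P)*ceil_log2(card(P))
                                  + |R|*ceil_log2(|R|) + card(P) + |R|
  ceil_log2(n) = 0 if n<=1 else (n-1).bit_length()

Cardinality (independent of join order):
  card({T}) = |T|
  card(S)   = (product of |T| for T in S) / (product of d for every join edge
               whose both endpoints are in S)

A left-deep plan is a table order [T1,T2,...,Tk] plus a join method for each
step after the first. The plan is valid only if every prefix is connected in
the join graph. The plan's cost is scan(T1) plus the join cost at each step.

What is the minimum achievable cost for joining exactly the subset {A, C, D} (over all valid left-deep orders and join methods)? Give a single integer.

Selinger DP over subsets of {A,C,D}:
  {A}: scan cost=20, card=20
  {D}: scan cost=250, card=250
  {C}: scan cost=250, card=250
  {AD}: card=100; try (D,nl_idx)→280, (A,hash)→700, (A,nl_idx)→1600, (D,merge)→2390, (A,merge)→2620, (D,hash)→4040 …(+2); best=280 via (D,nl_idx)
  {AC}: card=1000; try (A,hash)→700, (C,merge)→2390, (A,nl_idx)→2500, (A,merge)→2620, (C,hash)→4040, (C,nl)→5020 …(+1); best=700 via (A,hash)
  {ACD}: card=5000; try (C,merge)→3330, (C,hash)→4380, (D,hash)→5700, (D,nl_idx)→13700, (D,merge)→13950, (C,nl)→25280 …(+1); best=3330 via (C,merge)

3330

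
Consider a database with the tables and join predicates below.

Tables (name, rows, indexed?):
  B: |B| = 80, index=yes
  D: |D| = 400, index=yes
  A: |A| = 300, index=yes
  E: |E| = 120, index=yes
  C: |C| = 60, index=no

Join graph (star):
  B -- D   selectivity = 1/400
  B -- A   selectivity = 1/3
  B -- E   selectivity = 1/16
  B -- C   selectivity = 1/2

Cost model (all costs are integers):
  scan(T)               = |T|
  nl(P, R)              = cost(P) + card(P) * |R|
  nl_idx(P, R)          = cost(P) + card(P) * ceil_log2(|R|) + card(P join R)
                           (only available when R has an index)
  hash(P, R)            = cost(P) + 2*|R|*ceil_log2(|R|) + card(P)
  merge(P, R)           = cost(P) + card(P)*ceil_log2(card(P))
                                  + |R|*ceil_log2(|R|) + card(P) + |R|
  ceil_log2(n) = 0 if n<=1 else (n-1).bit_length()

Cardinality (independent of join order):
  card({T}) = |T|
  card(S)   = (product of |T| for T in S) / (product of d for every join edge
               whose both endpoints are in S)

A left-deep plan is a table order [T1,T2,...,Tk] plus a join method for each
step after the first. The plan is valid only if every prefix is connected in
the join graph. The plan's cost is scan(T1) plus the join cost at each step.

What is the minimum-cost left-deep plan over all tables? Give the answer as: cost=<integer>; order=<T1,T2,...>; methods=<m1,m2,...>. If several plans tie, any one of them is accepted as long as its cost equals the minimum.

Selinger DP (subsets sized 1..n):
  {B}: scan cost=80, card=80
  {D}: scan cost=400, card=400
  {A}: scan cost=300, card=300
  {E}: scan cost=120, card=120
  {C}: scan cost=60, card=60
  {BD}: card=80; try (D,nl_idx)→880, (B,hash)→1920, (B,nl_idx)→3280, (D,merge)→4720, (B,merge)→5040, (D,hash)→7360 …(+2); best=880 via (D,nl_idx)
  {AB}: card=8000; try (B,hash)→1720, (A,merge)→3720, (B,merge)→3940, (A,hash)→5560, (A,nl_idx)→8800, (B,nl_idx)→10400 …(+2); best=1720 via (B,hash)
  {BE}: card=600; try (E,nl_idx)→1240, (B,hash)→1360, (B,nl_idx)→1560, (E,merge)→1680, (B,merge)→1720, (E,hash)→1840 …(+2); best=1240 via (E,nl_idx)
  {BC}: card=2400; try (C,hash)→880, (B,merge)→1120, (C,merge)→1140, (B,hash)→1240, (B,nl_idx)→2880, (B,nl)→4860 …(+1); best=880 via (C,hash)
  {ABD}: card=8000; try (A,merge)→4520, (A,hash)→6360, (A,nl_idx)→9600, (D,hash)→16920, (A,nl)→24880, (D,nl_idx)→81720 …(+2); best=4520 via (A,merge)
  {BDE}: card=600; try (E,nl_idx)→2040, (E,merge)→2480, (E,hash)→2640, (D,nl_idx)→7240, (D,hash)→9040, (E,nl)→10480 …(+2); best=2040 via (E,nl_idx)
  {BCD}: card=2400; try (C,hash)→1680, (C,merge)→1940, (C,nl)→5680, (D,hash)→10480, (D,nl_idx)→24880, (D,merge)→36080 …(+1); best=1680 via (C,hash)
  {ABE}: card=60000; try (A,hash)→7240, (A,merge)→10840, (E,hash)→11400, (A,nl_idx)→66640, (E,merge)→114680, (E,nl_idx)→117720 …(+2); best=7240 via (A,hash)
  {ABC}: card=240000; try (A,hash)→8680, (C,hash)→10440, (A,merge)→35080, (C,merge)→114140, (A,nl_idx)→262480, (C,nl)→481720 …(+1); best=8680 via (A,hash)
  {BCE}: card=18000; try (C,hash)→2560, (E,hash)→4960, (C,merge)→8260, (E,merge)→33040, (E,nl_idx)→35680, (C,nl)→37240 …(+1); best=2560 via (C,hash)
  {ABDE}: card=60000; try (A,hash)→8040, (A,merge)→11640, (E,hash)→14200, (A,nl_idx)→67440, (D,hash)→74440, (E,merge)→117480 …(+6); best=8040 via (A,hash)
  {ABCD}: card=240000; try (A,hash)→9480, (C,hash)→13240, (A,merge)→35880, (C,merge)→116940, (D,hash)→255880, (A,nl_idx)→263280 …(+5); best=9480 via (A,hash)
  {BCDE}: card=18000; try (C,hash)→3360, (E,hash)→5760, (C,merge)→9060, (D,hash)→27760, (E,merge)→33840, (E,nl_idx)→36480 …(+5); best=3360 via (C,hash)
  {ABCE}: card=1800000; try (A,hash)→25960, (C,hash)→67960, (E,hash)→250360, (A,merge)→293560, (C,merge)→1027660, (A,nl_idx)→1964560 …(+5); best=25960 via (A,hash)
  {ABCDE}: card=1800000; try (A,hash)→26760, (C,hash)→68760, (E,hash)→251160, (A,merge)→294360, (C,merge)→1028460, (D,hash)→1833160 …(+9); best=26760 via (A,hash)

cost=26760; order=B,D,E,C,A; methods=nl_idx,nl_idx,hash,hash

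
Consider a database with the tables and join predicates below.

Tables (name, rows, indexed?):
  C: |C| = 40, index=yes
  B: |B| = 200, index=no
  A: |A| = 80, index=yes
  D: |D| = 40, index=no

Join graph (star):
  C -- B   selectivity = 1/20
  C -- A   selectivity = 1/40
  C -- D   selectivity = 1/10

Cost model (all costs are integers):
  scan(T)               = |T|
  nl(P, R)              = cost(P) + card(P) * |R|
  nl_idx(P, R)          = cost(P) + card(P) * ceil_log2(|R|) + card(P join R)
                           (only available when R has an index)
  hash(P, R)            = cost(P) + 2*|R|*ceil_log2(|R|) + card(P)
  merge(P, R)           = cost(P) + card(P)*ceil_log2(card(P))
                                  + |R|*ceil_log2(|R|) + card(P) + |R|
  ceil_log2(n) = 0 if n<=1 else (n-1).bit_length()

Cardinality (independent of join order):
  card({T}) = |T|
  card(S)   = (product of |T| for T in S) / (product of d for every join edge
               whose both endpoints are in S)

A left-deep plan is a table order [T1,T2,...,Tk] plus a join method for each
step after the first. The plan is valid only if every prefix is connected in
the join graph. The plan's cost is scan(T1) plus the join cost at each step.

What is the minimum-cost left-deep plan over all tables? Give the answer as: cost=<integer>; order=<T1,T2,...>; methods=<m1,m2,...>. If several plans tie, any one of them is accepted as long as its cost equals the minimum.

cost=3680; order=B,C,A,D; methods=hash,hash,hash

Selinger DP (subsets sized 1..n):
  {C}: scan cost=40, card=40
  {B}: scan cost=200, card=200
  {A}: scan cost=80, card=80
  {D}: scan cost=40, card=40
  {BC}: card=400; try (C,hash)→880, (C,nl_idx)→1800, (B,merge)→2120, (C,merge)→2280, (B,hash)→3280, (B,nl)→8040 …(+1); best=880 via (C,hash)
  {AC}: card=80; try (A,nl_idx)→400, (C,hash)→640, (C,nl_idx)→640, (A,merge)→960, (C,merge)→1000, (A,hash)→1200 …(+2); best=400 via (A,nl_idx)
  {CD}: card=160; try (C,nl_idx)→440, (D,hash)→560, (C,hash)→560, (D,merge)→600, (C,merge)→600, (D,nl)→1640 …(+1); best=440 via (C,nl_idx)
  {ABC}: card=800; try (A,hash)→2400, (B,merge)→2840, (B,hash)→3680, (A,nl_idx)→4480, (A,merge)→5520, (B,nl)→16400 …(+1); best=2400 via (A,hash)
  {BCD}: card=1600; try (D,hash)→1760, (B,merge)→3680, (B,hash)→3800, (D,merge)→5160, (D,nl)→16880, (B,nl)→32440; best=1760 via (D,hash)
  {ACD}: card=320; try (D,hash)→960, (D,merge)→1320, (A,hash)→1720, (A,nl_idx)→1880, (A,merge)→2520, (D,nl)→3600 …(+1); best=960 via (D,hash)
  {ABCD}: card=3200; try (D,hash)→3680, (B,hash)→4480, (A,hash)→4480, (B,merge)→5960, (D,merge)→11480, (A,nl_idx)→16160 …(+4); best=3680 via (D,hash)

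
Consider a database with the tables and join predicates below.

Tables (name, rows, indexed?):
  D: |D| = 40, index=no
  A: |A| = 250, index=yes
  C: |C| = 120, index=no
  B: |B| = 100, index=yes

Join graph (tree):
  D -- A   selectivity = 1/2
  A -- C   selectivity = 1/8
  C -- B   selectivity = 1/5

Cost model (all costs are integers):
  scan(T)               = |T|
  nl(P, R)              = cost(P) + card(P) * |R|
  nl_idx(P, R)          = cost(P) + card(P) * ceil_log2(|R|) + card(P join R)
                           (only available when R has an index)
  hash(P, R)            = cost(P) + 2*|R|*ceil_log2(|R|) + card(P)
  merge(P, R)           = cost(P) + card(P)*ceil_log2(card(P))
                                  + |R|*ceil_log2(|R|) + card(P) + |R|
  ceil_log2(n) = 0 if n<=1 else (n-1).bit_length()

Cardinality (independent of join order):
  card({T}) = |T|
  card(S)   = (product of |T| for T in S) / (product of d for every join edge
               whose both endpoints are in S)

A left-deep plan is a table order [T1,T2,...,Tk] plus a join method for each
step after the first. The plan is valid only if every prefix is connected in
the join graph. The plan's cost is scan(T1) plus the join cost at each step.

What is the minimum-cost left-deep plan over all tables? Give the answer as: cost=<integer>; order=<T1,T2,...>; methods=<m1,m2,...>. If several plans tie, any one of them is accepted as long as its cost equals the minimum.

cost=82810; order=A,C,B,D; methods=hash,hash,hash

Selinger DP (subsets sized 1..n):
  {D}: scan cost=40, card=40
  {A}: scan cost=250, card=250
  {C}: scan cost=120, card=120
  {B}: scan cost=100, card=100
  {AD}: card=5000; try (D,hash)→980, (A,merge)→2570, (D,merge)→2780, (A,hash)→4080, (A,nl_idx)→5360, (A,nl)→10040 …(+1); best=980 via (D,hash)
  {AC}: card=3750; try (C,hash)→2180, (A,merge)→3330, (C,merge)→3460, (A,hash)→4240, (A,nl_idx)→4830, (A,nl)→30120 …(+1); best=2180 via (C,hash)
  {BC}: card=2400; try (B,hash)→1640, (C,merge)→1860, (C,hash)→1880, (B,merge)→1880, (B,nl_idx)→3360, (C,nl)→12100 …(+1); best=1640 via (B,hash)
  {ACD}: card=75000; try (D,hash)→6410, (C,hash)→7660, (D,merge)→51210, (C,merge)→71940, (D,nl)→152180, (C,nl)→600980; best=6410 via (D,hash)
  {ABC}: card=75000; try (B,hash)→7330, (A,hash)→8040, (A,merge)→35090, (B,merge)→51730, (A,nl_idx)→95840, (B,nl_idx)→103430 …(+2); best=7330 via (B,hash)
  {ABCD}: card=1500000; try (D,hash)→82810, (B,hash)→82810, (B,merge)→1357210, (D,merge)→1357610, (B,nl_idx)→2031410, (D,nl)→3007330 …(+1); best=82810 via (D,hash)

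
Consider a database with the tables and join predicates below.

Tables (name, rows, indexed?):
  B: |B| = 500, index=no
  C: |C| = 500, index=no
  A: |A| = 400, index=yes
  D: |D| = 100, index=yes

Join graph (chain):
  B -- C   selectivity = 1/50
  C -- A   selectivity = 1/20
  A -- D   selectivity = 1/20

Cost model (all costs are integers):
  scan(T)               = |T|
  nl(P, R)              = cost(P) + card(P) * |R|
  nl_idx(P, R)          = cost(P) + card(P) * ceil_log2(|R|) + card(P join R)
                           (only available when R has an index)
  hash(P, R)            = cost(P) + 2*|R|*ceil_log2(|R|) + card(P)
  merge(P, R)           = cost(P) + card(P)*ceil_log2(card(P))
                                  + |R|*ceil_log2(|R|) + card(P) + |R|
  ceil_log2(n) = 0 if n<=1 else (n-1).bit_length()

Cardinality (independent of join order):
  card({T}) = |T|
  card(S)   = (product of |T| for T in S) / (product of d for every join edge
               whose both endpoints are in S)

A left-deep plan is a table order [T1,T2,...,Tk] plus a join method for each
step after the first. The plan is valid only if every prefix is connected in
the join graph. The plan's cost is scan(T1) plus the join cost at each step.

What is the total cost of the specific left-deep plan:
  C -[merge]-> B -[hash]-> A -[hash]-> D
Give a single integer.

124100

step 1: scan C: cost=500, card=500
step 2: join B via merge
    card(P join B) = 500*500/(50) = 5000
    cost = 500 + 500*9 + 500*9 + 500 + 500 = 10500
step 3: join A via hash
    card(P join A) = 5000*400/(20) = 100000
    cost = 10500 + 2*400*9 + 5000 = 22700
step 4: join D via hash
    card(P join D) = 100000*100/(20) = 500000
    cost = 22700 + 2*100*7 + 100000 = 124100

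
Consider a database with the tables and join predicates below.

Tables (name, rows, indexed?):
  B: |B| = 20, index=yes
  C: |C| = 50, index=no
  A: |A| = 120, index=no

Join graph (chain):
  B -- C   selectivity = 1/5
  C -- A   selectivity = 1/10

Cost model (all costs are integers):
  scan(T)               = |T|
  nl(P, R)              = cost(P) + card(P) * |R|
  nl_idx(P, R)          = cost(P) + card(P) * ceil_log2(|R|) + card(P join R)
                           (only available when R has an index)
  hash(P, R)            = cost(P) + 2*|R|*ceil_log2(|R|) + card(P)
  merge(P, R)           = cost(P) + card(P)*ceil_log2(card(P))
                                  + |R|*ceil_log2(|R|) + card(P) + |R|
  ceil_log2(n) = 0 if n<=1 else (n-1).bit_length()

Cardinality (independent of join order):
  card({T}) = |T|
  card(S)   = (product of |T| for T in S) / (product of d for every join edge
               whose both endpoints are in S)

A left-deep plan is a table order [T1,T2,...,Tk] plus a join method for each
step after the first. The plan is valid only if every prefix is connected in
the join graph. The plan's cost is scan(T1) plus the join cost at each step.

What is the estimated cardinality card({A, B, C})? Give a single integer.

Tables in S: A(120), B(20), C(50)
Edges inside S: B-C(d=5), C-A(d=10)
numerator = 120 * 20 * 50 = 120000
denominator = 5 * 10 = 50
card(S) = 120000 / 50 = 2400

2400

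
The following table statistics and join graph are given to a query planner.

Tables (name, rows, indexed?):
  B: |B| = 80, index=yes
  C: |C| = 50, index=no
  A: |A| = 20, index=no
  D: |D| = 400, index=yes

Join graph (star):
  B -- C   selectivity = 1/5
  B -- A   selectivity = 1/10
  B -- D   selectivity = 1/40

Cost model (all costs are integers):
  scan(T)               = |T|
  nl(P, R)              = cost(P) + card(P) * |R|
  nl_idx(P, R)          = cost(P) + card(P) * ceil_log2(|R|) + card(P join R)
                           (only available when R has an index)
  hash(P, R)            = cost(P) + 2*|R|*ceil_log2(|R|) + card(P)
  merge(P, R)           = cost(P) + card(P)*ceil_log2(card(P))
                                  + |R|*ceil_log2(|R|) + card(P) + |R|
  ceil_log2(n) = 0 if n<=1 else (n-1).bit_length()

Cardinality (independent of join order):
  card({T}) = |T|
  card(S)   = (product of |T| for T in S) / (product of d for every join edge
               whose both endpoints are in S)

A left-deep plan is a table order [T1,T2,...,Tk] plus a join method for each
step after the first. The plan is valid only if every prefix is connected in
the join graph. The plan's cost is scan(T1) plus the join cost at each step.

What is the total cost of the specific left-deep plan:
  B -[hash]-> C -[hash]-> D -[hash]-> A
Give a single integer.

16960

step 1: scan B: cost=80, card=80
step 2: join C via hash
    card(P join C) = 80*50/(5) = 800
    cost = 80 + 2*50*6 + 80 = 760
step 3: join D via hash
    card(P join D) = 800*400/(40) = 8000
    cost = 760 + 2*400*9 + 800 = 8760
step 4: join A via hash
    card(P join A) = 8000*20/(10) = 16000
    cost = 8760 + 2*20*5 + 8000 = 16960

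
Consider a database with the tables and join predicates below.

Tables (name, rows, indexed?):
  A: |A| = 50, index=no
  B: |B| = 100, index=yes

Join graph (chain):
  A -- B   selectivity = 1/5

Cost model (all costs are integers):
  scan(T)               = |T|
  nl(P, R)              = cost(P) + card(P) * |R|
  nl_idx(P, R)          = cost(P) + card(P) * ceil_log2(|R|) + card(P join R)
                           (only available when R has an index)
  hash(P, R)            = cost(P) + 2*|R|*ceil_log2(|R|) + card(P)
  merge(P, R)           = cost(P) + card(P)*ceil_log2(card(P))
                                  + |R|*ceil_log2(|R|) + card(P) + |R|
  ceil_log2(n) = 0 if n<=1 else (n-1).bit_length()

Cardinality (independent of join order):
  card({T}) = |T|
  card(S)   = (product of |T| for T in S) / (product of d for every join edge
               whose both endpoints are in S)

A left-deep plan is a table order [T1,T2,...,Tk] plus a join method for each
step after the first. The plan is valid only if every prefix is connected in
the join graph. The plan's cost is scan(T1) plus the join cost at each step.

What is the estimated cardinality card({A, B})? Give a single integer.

Tables in S: A(50), B(100)
Edges inside S: A-B(d=5)
numerator = 50 * 100 = 5000
denominator = 5 = 5
card(S) = 5000 / 5 = 1000

1000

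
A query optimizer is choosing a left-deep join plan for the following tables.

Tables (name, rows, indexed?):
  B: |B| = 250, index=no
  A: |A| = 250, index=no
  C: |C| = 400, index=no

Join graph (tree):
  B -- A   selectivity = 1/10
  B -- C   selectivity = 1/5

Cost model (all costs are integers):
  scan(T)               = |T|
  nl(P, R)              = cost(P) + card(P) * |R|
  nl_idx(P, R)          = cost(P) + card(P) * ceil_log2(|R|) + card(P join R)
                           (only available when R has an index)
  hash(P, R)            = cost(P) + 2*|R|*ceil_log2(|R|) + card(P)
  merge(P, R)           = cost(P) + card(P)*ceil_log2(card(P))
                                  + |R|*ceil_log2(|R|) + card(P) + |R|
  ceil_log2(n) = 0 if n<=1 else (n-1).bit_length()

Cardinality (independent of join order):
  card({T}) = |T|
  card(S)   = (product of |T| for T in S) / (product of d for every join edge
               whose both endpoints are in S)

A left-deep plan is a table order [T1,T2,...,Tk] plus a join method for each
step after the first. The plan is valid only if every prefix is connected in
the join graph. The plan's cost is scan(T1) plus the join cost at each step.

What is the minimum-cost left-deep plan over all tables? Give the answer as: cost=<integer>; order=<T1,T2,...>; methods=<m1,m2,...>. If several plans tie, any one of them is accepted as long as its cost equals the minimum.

Selinger DP (subsets sized 1..n):
  {B}: scan cost=250, card=250
  {A}: scan cost=250, card=250
  {C}: scan cost=400, card=400
  {AB}: card=6250; try (B,hash)→4500, (A,hash)→4500, (B,merge)→4750, (A,merge)→4750, (B,nl)→62750, (A,nl)→62750; best=4500 via (B,hash)
  {BC}: card=20000; try (B,hash)→4800, (C,merge)→6500, (B,merge)→6650, (C,hash)→7700, (C,nl)→100250, (B,nl)→100400; best=4800 via (B,hash)
  {ABC}: card=500000; try (C,hash)→17950, (A,hash)→28800, (C,merge)→96000, (A,merge)→327050, (C,nl)→2504500, (A,nl)→5004800; best=17950 via (C,hash)

cost=17950; order=A,B,C; methods=hash,hash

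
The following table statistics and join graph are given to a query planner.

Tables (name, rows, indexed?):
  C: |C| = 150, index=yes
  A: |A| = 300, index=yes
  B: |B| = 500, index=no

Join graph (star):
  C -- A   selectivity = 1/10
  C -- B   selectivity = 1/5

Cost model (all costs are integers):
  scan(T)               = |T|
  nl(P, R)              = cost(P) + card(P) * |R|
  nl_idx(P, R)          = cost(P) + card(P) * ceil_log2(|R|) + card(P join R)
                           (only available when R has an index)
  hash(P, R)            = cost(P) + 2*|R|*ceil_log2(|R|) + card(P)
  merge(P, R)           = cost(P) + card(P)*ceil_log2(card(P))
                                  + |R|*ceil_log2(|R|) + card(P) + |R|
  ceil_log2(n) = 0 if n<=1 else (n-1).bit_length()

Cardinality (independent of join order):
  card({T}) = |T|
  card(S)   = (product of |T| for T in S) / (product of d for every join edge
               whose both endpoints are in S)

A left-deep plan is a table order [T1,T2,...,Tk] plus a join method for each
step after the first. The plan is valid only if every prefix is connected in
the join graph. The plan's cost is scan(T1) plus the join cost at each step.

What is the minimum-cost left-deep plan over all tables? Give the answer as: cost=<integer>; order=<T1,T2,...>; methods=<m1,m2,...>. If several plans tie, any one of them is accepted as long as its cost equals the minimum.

cost=16500; order=A,C,B; methods=hash,hash

Selinger DP (subsets sized 1..n):
  {C}: scan cost=150, card=150
  {A}: scan cost=300, card=300
  {B}: scan cost=500, card=500
  {AC}: card=4500; try (C,hash)→3000, (A,merge)→4500, (C,merge)→4650, (A,hash)→5700, (A,nl_idx)→6000, (C,nl_idx)→7200 …(+2); best=3000 via (C,hash)
  {BC}: card=15000; try (C,hash)→3400, (B,merge)→6500, (C,merge)→6850, (B,hash)→9300, (C,nl_idx)→19500, (B,nl)→75150 …(+1); best=3400 via (C,hash)
  {ABC}: card=450000; try (B,hash)→16500, (A,hash)→23800, (B,merge)→71000, (A,merge)→231400, (A,nl_idx)→588400, (B,nl)→2253000 …(+1); best=16500 via (B,hash)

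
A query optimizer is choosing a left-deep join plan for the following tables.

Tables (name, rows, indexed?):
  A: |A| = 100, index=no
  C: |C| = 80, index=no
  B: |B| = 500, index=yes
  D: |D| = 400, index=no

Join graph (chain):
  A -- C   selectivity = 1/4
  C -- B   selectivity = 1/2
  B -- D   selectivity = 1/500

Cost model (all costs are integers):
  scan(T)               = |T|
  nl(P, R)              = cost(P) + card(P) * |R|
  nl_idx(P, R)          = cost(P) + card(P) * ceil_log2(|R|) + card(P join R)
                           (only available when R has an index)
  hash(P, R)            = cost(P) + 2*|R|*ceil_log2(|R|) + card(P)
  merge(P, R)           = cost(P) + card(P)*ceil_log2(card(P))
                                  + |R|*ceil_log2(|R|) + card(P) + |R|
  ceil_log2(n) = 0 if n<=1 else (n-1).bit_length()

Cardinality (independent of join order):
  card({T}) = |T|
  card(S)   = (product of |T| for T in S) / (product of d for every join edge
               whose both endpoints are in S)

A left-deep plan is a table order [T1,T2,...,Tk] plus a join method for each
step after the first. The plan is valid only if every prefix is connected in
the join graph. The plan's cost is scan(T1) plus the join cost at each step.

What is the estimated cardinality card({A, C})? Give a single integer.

Tables in S: A(100), C(80)
Edges inside S: A-C(d=4)
numerator = 100 * 80 = 8000
denominator = 4 = 4
card(S) = 8000 / 4 = 2000

2000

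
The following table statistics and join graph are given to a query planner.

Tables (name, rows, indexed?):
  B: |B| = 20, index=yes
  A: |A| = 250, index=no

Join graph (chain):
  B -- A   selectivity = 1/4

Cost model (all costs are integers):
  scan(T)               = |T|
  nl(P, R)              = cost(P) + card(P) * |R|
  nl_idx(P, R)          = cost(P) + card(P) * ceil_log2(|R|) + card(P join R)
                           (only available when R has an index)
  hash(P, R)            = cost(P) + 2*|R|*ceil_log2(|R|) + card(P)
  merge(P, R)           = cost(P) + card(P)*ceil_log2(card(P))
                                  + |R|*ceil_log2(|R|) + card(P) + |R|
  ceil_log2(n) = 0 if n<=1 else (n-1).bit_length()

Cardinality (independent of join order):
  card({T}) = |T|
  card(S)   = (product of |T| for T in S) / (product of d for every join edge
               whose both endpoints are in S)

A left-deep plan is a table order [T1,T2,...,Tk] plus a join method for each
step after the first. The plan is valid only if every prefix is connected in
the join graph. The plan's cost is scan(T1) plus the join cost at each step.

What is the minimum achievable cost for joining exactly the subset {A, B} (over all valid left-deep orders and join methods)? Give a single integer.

Selinger DP over subsets of {A,B}:
  {B}: scan cost=20, card=20
  {A}: scan cost=250, card=250
  {AB}: card=1250; try (B,hash)→700, (A,merge)→2390, (B,merge)→2620, (B,nl_idx)→2750, (A,hash)→4040, (A,nl)→5020 …(+1); best=700 via (B,hash)

700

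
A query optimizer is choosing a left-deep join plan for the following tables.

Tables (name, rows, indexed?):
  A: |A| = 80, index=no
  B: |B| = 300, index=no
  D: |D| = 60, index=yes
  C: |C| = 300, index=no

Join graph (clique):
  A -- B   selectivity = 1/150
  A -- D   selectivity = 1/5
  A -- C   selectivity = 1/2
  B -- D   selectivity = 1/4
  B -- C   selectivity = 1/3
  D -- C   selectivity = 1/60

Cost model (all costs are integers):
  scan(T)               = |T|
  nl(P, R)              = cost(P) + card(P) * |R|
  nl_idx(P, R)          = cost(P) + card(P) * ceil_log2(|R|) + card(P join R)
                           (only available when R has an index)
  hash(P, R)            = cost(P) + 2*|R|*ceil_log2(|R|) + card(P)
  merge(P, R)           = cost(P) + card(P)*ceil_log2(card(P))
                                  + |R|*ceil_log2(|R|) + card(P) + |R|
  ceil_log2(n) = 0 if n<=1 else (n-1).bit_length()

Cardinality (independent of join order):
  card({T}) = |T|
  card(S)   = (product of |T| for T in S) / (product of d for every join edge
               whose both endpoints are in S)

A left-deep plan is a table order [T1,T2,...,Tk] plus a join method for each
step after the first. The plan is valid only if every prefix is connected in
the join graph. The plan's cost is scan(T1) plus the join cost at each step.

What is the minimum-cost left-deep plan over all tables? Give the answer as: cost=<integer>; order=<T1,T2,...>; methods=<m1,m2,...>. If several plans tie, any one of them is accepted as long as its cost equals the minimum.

Selinger DP (subsets sized 1..n):
  {A}: scan cost=80, card=80
  {B}: scan cost=300, card=300
  {D}: scan cost=60, card=60
  {C}: scan cost=300, card=300
  {AB}: card=160; try (A,hash)→1720, (B,merge)→3720, (A,merge)→3940, (B,hash)→5560, (B,nl)→24080, (A,nl)→24300; best=1720 via (A,hash)
  {AD}: card=960; try (D,hash)→880, (A,merge)→1120, (D,merge)→1140, (A,hash)→1240, (D,nl_idx)→1520, (A,nl)→4860 …(+1); best=880 via (D,hash)
  {AC}: card=12000; try (A,hash)→1720, (C,merge)→3720, (A,merge)→3940, (C,hash)→5560, (C,nl)→24080, (A,nl)→24300; best=1720 via (A,hash)
  {BD}: card=4500; try (D,hash)→1320, (B,merge)→3480, (D,merge)→3720, (B,hash)→5520, (D,nl_idx)→6600, (B,nl)→18060 …(+1); best=1320 via (D,hash)
  {BC}: card=30000; try (C,hash)→6000, (B,hash)→6000, (C,merge)→6300, (B,merge)→6300, (C,nl)→90300, (B,nl)→90300; best=6000 via (C,hash)
  {CD}: card=300; try (D,hash)→1320, (D,nl_idx)→2400, (C,merge)→3480, (D,merge)→3720, (C,hash)→5520, (C,nl)→18060 …(+1); best=1320 via (D,hash)
  {ABD}: card=480; try (D,hash)→2600, (D,nl_idx)→3160, (D,merge)→3580, (A,hash)→6940, (B,hash)→7240, (D,nl)→11320 …(+4); best=2600 via (D,hash)
  {ABC}: card=8000; try (C,merge)→6160, (C,hash)→7280, (B,hash)→19120, (A,hash)→37120, (C,nl)→49720, (B,merge)→184720 …(+3); best=6160 via (C,merge)
  {ACD}: card=2400; try (A,hash)→2740, (A,merge)→4960, (C,hash)→7240, (D,hash)→14440, (C,merge)→14440, (A,nl)→25320 …(+4); best=2740 via (A,hash)
  {BCD}: card=7500; try (B,hash)→7020, (B,merge)→7320, (C,hash)→11220, (D,hash)→36720, (C,merge)→67320, (B,nl)→91320 …(+4); best=7020 via (B,hash)
  {ABCD}: card=400; try (C,hash)→8480, (C,merge)→10400, (B,hash)→10540, (D,hash)→14880, (A,hash)→15640, (B,merge)→36940 …(+7); best=8480 via (C,hash)

cost=8480; order=B,A,D,C; methods=hash,hash,hash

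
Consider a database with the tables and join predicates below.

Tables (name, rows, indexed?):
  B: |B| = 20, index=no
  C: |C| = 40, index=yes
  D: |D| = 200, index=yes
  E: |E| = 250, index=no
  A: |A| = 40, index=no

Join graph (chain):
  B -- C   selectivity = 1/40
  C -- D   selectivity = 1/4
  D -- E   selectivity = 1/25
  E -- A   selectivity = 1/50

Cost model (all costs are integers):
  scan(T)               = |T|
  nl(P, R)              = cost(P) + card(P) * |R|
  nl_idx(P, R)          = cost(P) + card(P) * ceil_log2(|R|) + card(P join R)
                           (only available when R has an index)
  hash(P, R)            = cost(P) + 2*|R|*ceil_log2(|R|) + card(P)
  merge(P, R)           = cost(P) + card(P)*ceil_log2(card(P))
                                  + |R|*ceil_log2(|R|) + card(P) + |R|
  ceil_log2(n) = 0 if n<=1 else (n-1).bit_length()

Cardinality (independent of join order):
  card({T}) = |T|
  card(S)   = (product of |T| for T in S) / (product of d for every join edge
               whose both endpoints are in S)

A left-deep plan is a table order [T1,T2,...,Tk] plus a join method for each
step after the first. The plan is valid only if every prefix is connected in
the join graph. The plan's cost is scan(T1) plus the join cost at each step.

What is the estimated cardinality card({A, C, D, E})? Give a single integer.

Tables in S: A(40), C(40), D(200), E(250)
Edges inside S: C-D(d=4), D-E(d=25), E-A(d=50)
numerator = 40 * 40 * 200 * 250 = 80000000
denominator = 4 * 25 * 50 = 5000
card(S) = 80000000 / 5000 = 16000

16000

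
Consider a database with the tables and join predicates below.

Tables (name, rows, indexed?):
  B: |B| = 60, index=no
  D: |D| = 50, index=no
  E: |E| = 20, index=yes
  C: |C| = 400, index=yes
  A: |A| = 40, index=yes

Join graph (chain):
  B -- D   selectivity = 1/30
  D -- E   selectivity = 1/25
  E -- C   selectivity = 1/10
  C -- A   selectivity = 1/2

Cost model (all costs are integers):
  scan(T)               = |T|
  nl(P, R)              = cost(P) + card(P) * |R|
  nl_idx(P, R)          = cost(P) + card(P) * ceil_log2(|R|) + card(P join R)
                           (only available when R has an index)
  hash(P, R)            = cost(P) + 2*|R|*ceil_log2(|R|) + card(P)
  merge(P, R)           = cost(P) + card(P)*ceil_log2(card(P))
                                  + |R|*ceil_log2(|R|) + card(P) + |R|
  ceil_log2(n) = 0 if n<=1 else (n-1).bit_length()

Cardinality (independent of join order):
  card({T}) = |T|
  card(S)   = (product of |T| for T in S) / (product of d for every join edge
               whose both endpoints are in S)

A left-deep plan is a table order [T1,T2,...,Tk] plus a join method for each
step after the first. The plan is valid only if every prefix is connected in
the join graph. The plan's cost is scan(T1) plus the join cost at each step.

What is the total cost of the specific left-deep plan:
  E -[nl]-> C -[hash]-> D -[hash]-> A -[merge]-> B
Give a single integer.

523920

step 1: scan E: cost=20, card=20
step 2: join C via nl
    card(P join C) = 20*400/(10) = 800
    cost = 20 + 20*400 = 8020
step 3: join D via hash
    card(P join D) = 800*50/(25) = 1600
    cost = 8020 + 2*50*6 + 800 = 9420
step 4: join A via hash
    card(P join A) = 1600*40/(2) = 32000
    cost = 9420 + 2*40*6 + 1600 = 11500
step 5: join B via merge
    card(P join B) = 32000*60/(30) = 64000
    cost = 11500 + 32000*15 + 60*6 + 32000 + 60 = 523920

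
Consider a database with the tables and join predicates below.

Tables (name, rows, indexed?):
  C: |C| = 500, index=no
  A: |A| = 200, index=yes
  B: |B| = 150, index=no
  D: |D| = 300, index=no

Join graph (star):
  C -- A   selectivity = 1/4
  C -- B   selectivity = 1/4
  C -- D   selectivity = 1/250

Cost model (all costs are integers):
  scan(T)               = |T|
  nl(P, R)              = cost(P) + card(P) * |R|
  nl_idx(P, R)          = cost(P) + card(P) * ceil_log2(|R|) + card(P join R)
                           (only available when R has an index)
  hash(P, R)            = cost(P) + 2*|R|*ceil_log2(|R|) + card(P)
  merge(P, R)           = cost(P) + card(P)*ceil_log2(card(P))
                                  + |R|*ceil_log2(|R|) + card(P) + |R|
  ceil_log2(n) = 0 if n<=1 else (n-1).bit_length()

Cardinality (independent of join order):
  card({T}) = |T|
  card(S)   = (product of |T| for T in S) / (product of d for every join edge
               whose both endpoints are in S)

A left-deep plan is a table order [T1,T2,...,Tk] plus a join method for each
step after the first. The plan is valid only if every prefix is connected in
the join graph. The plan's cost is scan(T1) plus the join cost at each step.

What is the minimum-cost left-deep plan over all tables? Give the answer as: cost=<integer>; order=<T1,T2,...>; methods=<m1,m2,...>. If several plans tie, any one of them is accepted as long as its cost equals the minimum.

cost=35100; order=C,D,B,A; methods=hash,hash,hash

Selinger DP (subsets sized 1..n):
  {C}: scan cost=500, card=500
  {A}: scan cost=200, card=200
  {B}: scan cost=150, card=150
  {D}: scan cost=300, card=300
  {AC}: card=25000; try (A,hash)→4200, (C,merge)→7000, (A,merge)→7300, (C,hash)→9400, (A,nl_idx)→29500, (C,nl)→100200 …(+1); best=4200 via (A,hash)
  {BC}: card=18750; try (B,hash)→3400, (C,merge)→6500, (B,merge)→6850, (C,hash)→9300, (C,nl)→75150, (B,nl)→75500; best=3400 via (B,hash)
  {CD}: card=600; try (D,hash)→6400, (C,merge)→8300, (D,merge)→8500, (C,hash)→9600, (C,nl)→150300, (D,nl)→150500; best=6400 via (D,hash)
  {ABC}: card=937500; try (A,hash)→25350, (B,hash)→31600, (A,merge)→305200, (B,merge)→405550, (A,nl_idx)→1090900, (A,nl)→3753400 …(+1); best=25350 via (A,hash)
  {ACD}: card=30000; try (A,hash)→10200, (A,merge)→14800, (D,hash)→34600, (A,nl_idx)→41200, (A,nl)→126400, (D,merge)→407200 …(+1); best=10200 via (A,hash)
  {BCD}: card=22500; try (B,hash)→9400, (B,merge)→14350, (D,hash)→27550, (B,nl)→96400, (D,merge)→306400, (D,nl)→5628400; best=9400 via (B,hash)
  {ABCD}: card=1125000; try (A,hash)→35100, (B,hash)→42600, (A,merge)→371200, (B,merge)→491550, (D,hash)→968250, (A,nl_idx)→1314400 …(+4); best=35100 via (A,hash)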